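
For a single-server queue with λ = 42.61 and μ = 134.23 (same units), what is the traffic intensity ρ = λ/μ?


ρ = λ/μ = 42.61/134.23 = 0.3174

Final: 0.3174


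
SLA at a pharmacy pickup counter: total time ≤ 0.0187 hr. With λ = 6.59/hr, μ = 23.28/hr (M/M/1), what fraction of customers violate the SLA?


W ~ Exponential(μ−λ) for M/M/1.
μ − λ = 23.28 − 6.59 = 16.6900
P(W > t) = e^{−(μ−λ)t} = e^{−0.3121} = 0.731906

Final: 0.731906


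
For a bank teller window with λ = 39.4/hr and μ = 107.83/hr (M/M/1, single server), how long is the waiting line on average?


ρ = 39.4/107.83 = 0.3654
Lq = ρ²/(1−ρ) = 0.1335/0.6346 = 0.2104

Final: 0.2104


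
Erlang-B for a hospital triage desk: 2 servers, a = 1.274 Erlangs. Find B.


B(c,a) = (a^c/c!) / Σ_{k=0}^{c} a^k/k!
a^2/2! = 0.811538
Σ terms (k=0..2): 1.00000 + 1.27400 + 0.81154 = 3.085538
B = 0.811538/3.085538 = 0.263013

Final: 0.263013


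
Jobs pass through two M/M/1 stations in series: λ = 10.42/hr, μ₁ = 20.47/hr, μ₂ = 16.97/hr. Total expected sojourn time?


Each node sees arrival rate λ = 10.42/hr (tandem ⇒ throughput preserved).
W₁ = 1/(μ₁−λ) = 1/(20.47−10.42) = 0.09950 hr
W₂ = 1/(μ₂−λ) = 1/(16.97−10.42) = 0.15267 hr
W_total = W₁ + W₂ = 0.09950 + 0.15267 = 0.25217 hr

Final: 0.25217 hr


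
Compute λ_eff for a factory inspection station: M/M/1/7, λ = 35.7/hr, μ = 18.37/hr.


ρ = 1.9434; P_K = (1−ρ)ρ^7/(1−ρ^8) = 0.487832
λ_eff = λ(1 − P_K) = 35.7·(1 − 0.487832) = 35.7·0.512168 = 18.2844 /hr

Final: 18.2844 /hr


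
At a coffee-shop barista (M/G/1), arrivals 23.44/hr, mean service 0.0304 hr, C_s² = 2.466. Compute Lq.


ρ = λ·E[S] = 23.44·0.0304 = 0.7126
Lq = ρ²(1+C_s²)/(2(1−ρ)) = 0.5078·(1+2.466)/(2·0.2874)
= 0.5078·3.4660/0.5748 = 3.06153

Final: 3.06153


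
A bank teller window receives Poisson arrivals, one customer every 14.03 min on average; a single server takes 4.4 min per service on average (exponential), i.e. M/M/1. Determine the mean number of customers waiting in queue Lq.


λ = 60/14.03 = 4.2766 /hr
μ = 60/4.4 = 13.6364 /hr
ρ = λ/μ = 4.2766/13.6364 = 0.3136
Lq = ρ²/(1−ρ) = 0.09835/0.6864 = 0.1433

Final: 0.1433


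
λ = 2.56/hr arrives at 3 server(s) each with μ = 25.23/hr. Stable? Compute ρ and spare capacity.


Total capacity cμ = 3·25.23 = 75.69/hr
ρ = λ/(cμ) = 2.56/75.69 = 0.03382
Stable ⇔ ρ < 1: YES
Spare capacity = cμ − λ = 75.69 − 2.56 = 73.13/hr

Final: ρ = 0.03382; stable; margin = 73.13/hr


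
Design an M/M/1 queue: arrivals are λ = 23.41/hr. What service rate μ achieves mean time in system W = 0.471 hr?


W = 1/(μ−λ) ⇒ μ − λ = 1/W = 1/0.471 = 2.1231
μ = λ + 1/W = 23.41 + 2.1231 = 25.5331 per hr

Final: 25.5331 /hr


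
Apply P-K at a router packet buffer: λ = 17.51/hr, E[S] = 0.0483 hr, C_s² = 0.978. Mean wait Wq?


ρ = λ·E[S] = 17.51·0.0483 = 0.8457
E[S²] = E[S]²(1+C_s²) = 0.0483²·(1+0.978) = 0.004614
Wq = λ·E[S²]/(2(1−ρ)) = 17.51·0.004614/(2·0.1543) = 0.26188 hr

Final: 0.26188 hr


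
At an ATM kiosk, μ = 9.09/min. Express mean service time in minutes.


Mean service time = 1/μ = 1/9.09 minute = 0.11001 minute
In minutes: 0.11001 × 1 = 0.1100 min

Final: 0.1100 min


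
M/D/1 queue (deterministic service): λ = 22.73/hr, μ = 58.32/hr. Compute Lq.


ρ = 22.73/58.32 = 0.3897
M/D/1: Lq = ρ²/(2(1−ρ)) = 0.1519/(2·0.6103) = 0.12446

Final: 0.12446


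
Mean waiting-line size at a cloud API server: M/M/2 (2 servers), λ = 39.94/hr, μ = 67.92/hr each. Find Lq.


a = λ/μ = 0.5880; ρ = a/2 = 0.2940
P₀ = 0.545568
Lq = P₀·a^c·ρ / (c!·(1−ρ)²) = 0.545568·0.34580·0.2940/(2·0.49840)
= 0.05565

Final: 0.05565


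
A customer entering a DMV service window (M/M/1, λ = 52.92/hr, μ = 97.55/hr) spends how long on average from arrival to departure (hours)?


W = 1/(μ−λ) = 1/(97.55 − 52.92) = 1/44.63 = 0.02241 hr

Final: 0.02241 hr


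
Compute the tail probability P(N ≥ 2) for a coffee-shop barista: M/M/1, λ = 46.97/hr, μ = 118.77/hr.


ρ = 46.97/118.77 = 0.3955
P(N ≥ n) = ρ^n = 0.3955^2 = 0.156397

Final: 0.156397


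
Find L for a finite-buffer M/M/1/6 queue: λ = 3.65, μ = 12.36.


ρ = 3.65/12.36 = 0.2953
L = ρ[1 − (K+1)ρ^K + Kρ^(K+1)] / [(1−ρ)(1−ρ^(K+1))]
Numerator: 0.2953·(1 − 7·0.0006632 + 6·0.0001958) = 0.294284
Denominator: (0.7047)·(0.999804) = 0.704555
L = 0.294284/0.704555 = 0.4177

Final: 0.4177


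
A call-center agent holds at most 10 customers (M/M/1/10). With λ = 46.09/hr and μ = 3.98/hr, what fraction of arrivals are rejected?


ρ = λ/μ = 46.09/3.98 = 11.5804
P_K = (1−ρ)ρ^K/(1−ρ^(K+1)) = (-10.5804·43374687664.137451)/(1 − 502296320211.079163)
= -458921632546.941711/-502296320210.079163 = 0.913647

Final: 0.913647


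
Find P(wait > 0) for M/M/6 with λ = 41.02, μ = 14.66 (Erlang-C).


a = λ/μ = 2.7981; ρ = a/6 = 0.4663
P₀ = 0.060254 (from M/M/c formula)
C(c,a) = [a^c/(c!(1−ρ))]·P₀ = [479.92140/(720·0.5337)]·0.060254
= 1.24905·0.060254 = 0.075260

Final: 0.075260


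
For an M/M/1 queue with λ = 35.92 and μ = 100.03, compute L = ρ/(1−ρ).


ρ = λ/μ = 35.92/100.03 = 0.3591
L = ρ/(1−ρ) = 0.3591/(1 − 0.3591) = 0.3591/0.6409 = 0.5603

Final: 0.5603


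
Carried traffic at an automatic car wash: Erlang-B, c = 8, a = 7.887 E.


B(8,7.887) = 0.229279 (Erlang-B)
Carried load = a(1 − B) = 7.887·(1 − 0.229279) = 7.887·0.770721 = 6.0787 E

Final: 6.0787 Erlangs


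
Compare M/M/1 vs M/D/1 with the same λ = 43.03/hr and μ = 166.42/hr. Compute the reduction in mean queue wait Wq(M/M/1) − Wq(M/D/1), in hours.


ρ = 43.03/166.42 = 0.2586
Wq(M/M/1) = ρ/(μ−λ) = 0.2586/123.39 = 0.002095 hr
Wq(M/D/1) = ρ/(2(μ−λ)) = 0.001048 hr
Savings = 0.002095 − 0.001048 = 0.001048 hr

Final: 0.001048 hr


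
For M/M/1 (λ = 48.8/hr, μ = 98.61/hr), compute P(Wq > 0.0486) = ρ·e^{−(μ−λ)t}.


ρ = 48.8/98.61 = 0.4949
P(Wq > t) = ρ·e^{−(μ−λ)t} = 0.4949·e^{−2.4208}
= 0.4949·0.088854 = 0.043972

Final: 0.043972


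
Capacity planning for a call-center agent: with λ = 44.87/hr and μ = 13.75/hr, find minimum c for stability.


Stability requires cμ > λ ⇔ c > λ/μ.
λ/μ = 44.87/13.75 = 3.2633
Minimum integer c = ⌊3.2633⌋ + 1 = 4
Check: 4·13.75 = 55.00 > 44.87, while 3·13.75 = 41.25 ≤ 44.87

Final: 4 servers


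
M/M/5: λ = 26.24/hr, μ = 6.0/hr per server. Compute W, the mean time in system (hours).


a = 4.3733; ρ = 0.8747; P₀ = 0.006645
Lq = P₀·a^c·ρ/(c!(1−ρ)²) = 4.93275
Wq = Lq/λ = 4.93275/26.24 = 0.18799 hr
W = Wq + 1/μ = 0.18799 + 0.16667 = 0.35465 hr

Final: 0.35465 hr


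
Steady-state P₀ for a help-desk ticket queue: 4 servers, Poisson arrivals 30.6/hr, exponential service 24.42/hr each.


a = λ/μ = 30.6/24.42 = 1.2531; ρ = a/c = 0.3133
Σ_{k=0}^{3} a^k/k! (terms k=0..3) = 1.00000 + 1.25307 + 0.78509 + 0.32793 = 3.36609
Tail: a^4/(4!(1−ρ)) = 2.46549/(24·0.6867) = 0.14959
P₀ = 1/(3.36609 + 0.14959) = 1/3.51568 = 0.284440

Final: 0.284440


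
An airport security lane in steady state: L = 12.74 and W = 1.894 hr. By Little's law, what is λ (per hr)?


λ = L/W = 12.74/1.894 = 6.7265 /hr

Final: 6.7265 /hr


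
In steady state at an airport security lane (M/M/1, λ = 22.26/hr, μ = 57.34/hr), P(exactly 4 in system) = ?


ρ = 22.26/57.34 = 0.3882
P_n = (1−ρ)·ρ^n = (1 − 0.3882)·0.3882^4 = 0.6118·0.022713 = 0.013895

Final: 0.013895


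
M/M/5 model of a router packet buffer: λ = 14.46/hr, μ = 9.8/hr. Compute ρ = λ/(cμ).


ρ = λ/(cμ) = 14.46/(5·9.8) = 14.46/49.00 = 0.2951

Final: 0.2951


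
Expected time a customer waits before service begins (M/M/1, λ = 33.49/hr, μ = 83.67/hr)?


ρ = 33.49/83.67 = 0.4003
Wq = ρ/(μ−λ) = 0.4003/(83.67 − 33.49) = 0.4003/50.18 = 0.007977 hr

Final: 0.007977 hr


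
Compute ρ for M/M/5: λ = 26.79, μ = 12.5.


ρ = λ/(cμ) = 26.79/(5·12.5) = 26.79/62.50 = 0.4286

Final: 0.4286


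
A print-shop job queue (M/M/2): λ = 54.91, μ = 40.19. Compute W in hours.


a = 1.3663; ρ = 0.6831; P₀ = 0.188262
Lq = P₀·a^c·ρ/(c!(1−ρ)²) = 1.19548
Wq = Lq/λ = 1.19548/54.91 = 0.02177 hr
W = Wq + 1/μ = 0.02177 + 0.02488 = 0.04665 hr

Final: 0.04665 hr


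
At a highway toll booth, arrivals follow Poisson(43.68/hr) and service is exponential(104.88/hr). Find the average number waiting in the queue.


ρ = 43.68/104.88 = 0.4165
Lq = ρ²/(1−ρ) = 0.1735/0.5835 = 0.2972

Final: 0.2972


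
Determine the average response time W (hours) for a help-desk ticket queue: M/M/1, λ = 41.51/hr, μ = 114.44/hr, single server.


W = 1/(μ−λ) = 1/(114.44 − 41.51) = 1/72.93 = 0.01371 hr

Final: 0.01371 hr


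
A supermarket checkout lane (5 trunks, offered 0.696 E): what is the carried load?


B(5,0.696) = 0.0006786 (Erlang-B)
Carried load = a(1 − B) = 0.696·(1 − 0.0006786) = 0.696·0.999321 = 0.6955 E

Final: 0.6955 Erlangs


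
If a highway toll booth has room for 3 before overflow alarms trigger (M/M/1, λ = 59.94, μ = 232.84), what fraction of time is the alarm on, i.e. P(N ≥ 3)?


ρ = 59.94/232.84 = 0.2574
P(N ≥ n) = ρ^n = 0.2574^3 = 0.017060

Final: 0.017060


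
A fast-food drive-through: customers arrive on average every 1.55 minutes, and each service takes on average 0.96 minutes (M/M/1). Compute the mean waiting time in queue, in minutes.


λ = 60/1.55 = 38.7097 /hr
μ = 60/0.96 = 62.5000 /hr
ρ = λ/μ = 38.7097/62.5000 = 0.6194
Wq = ρ/(μ−λ) = 0.6194/(62.5000−38.7097) = 0.02603 hr
In minutes: 0.02603·60 = 1.562 min

Final: 1.562 min


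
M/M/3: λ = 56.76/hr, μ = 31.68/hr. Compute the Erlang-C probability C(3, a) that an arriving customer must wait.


a = λ/μ = 1.7917; ρ = a/3 = 0.5972
P₀ = 0.147567 (from M/M/c formula)
C(c,a) = [a^c/(c!(1−ρ))]·P₀ = [5.75137/(6·0.4028)]·0.147567
= 2.37988·0.147567 = 0.351192

Final: 0.351192


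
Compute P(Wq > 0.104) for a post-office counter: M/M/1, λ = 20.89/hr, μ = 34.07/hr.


ρ = 20.89/34.07 = 0.6131
P(Wq > t) = ρ·e^{−(μ−λ)t} = 0.6131·e^{−1.3707}
= 0.6131·0.253924 = 0.155693

Final: 0.155693


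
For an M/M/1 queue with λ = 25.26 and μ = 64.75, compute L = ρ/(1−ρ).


ρ = λ/μ = 25.26/64.75 = 0.3901
L = ρ/(1−ρ) = 0.3901/(1 − 0.3901) = 0.3901/0.6099 = 0.6397

Final: 0.6397


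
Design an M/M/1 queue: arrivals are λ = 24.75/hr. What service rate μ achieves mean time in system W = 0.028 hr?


W = 1/(μ−λ) ⇒ μ − λ = 1/W = 1/0.028 = 35.7143
μ = λ + 1/W = 24.75 + 35.7143 = 60.4643 per hr

Final: 60.4643 /hr


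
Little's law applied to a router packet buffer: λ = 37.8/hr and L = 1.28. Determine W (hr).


W = L/λ = 1.28/37.8 = 0.03386 hr

Final: 0.03386 hr


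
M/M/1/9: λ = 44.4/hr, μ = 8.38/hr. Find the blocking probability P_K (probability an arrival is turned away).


ρ = λ/μ = 44.4/8.38 = 5.2983
P_K = (1−ρ)ρ^K/(1−ρ^(K+1)) = (-4.2983·3290414.144142)/(1 − 17433697.852015)
= -14143283.707874/-17433696.852015 = 0.811261

Final: 0.811261


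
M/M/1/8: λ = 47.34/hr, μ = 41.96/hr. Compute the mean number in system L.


ρ = 47.34/41.96 = 1.1282
L = ρ[1 − (K+1)ρ^K + Kρ^(K+1)] / [(1−ρ)(1−ρ^(K+1))]
Numerator: 1.1282·(1 − 9·2.625078 + 8·2.961658) = 1.204447
Denominator: (-0.1282)·(-1.961658) = 0.251519
L = 1.204447/0.251519 = 4.7887

Final: 4.7887


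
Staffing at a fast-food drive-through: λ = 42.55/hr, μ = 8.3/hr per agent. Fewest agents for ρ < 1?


Stability requires cμ > λ ⇔ c > λ/μ.
λ/μ = 42.55/8.3 = 5.1265
Minimum integer c = ⌊5.1265⌋ + 1 = 6
Check: 6·8.3 = 49.80 > 42.55, while 5·8.3 = 41.50 ≤ 42.55

Final: 6 servers


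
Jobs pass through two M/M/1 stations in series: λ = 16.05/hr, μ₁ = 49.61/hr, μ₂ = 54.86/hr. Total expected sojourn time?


Each node sees arrival rate λ = 16.05/hr (tandem ⇒ throughput preserved).
W₁ = 1/(μ₁−λ) = 1/(49.61−16.05) = 0.02980 hr
W₂ = 1/(μ₂−λ) = 1/(54.86−16.05) = 0.02577 hr
W_total = W₁ + W₂ = 0.02980 + 0.02577 = 0.05556 hr

Final: 0.05556 hr


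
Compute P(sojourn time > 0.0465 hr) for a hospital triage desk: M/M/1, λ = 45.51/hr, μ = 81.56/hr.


W ~ Exponential(μ−λ) for M/M/1.
μ − λ = 81.56 − 45.51 = 36.0500
P(W > t) = e^{−(μ−λ)t} = e^{−1.6763} = 0.187060

Final: 0.187060


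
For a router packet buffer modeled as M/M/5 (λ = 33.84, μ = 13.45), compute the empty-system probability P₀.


a = λ/μ = 33.84/13.45 = 2.5160; ρ = a/c = 0.5032
Σ_{k=0}^{4} a^k/k! (terms k=0..4) = 1.00000 + 2.51599 + 3.16509 + 2.65444 + 1.66963 = 11.00515
Tail: a^5/(5!(1−ρ)) = 100.81853/(120·0.4968) = 1.69112
P₀ = 1/(11.00515 + 1.69112) = 1/12.69627 = 0.078763

Final: 0.078763


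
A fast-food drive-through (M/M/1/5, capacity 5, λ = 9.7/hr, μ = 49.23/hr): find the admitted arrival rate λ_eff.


ρ = 0.1970; P_K = (1−ρ)ρ^5/(1−ρ^6) = 0.0002385
λ_eff = λ(1 − P_K) = 9.7·(1 − 0.0002385) = 9.7·0.999762 = 9.6977 /hr

Final: 9.6977 /hr


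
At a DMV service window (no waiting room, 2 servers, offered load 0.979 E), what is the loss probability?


B(c,a) = (a^c/c!) / Σ_{k=0}^{c} a^k/k!
a^2/2! = 0.479220
Σ terms (k=0..2): 1.00000 + 0.97900 + 0.47922 = 2.458220
B = 0.479220/2.458220 = 0.194946

Final: 0.194946


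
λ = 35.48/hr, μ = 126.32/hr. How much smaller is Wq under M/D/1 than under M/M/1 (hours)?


ρ = 35.48/126.32 = 0.2809
Wq(M/M/1) = ρ/(μ−λ) = 0.2809/90.84 = 0.003092 hr
Wq(M/D/1) = ρ/(2(μ−λ)) = 0.001546 hr
Savings = 0.003092 − 0.001546 = 0.001546 hr

Final: 0.001546 hr


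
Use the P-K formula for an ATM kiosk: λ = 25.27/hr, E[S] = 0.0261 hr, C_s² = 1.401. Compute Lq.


ρ = λ·E[S] = 25.27·0.0261 = 0.6595
Lq = ρ²(1+C_s²)/(2(1−ρ)) = 0.4350·(1+1.401)/(2·0.3405)
= 0.4350·2.4010/0.6809 = 1.53390

Final: 1.53390


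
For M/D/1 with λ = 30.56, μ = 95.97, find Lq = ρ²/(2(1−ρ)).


ρ = 30.56/95.97 = 0.3184
M/D/1: Lq = ρ²/(2(1−ρ)) = 0.1014/(2·0.6816) = 0.07439

Final: 0.07439


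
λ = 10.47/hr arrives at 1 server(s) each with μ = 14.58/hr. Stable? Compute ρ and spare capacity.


Total capacity cμ = 1·14.58 = 14.58/hr
ρ = λ/(cμ) = 10.47/14.58 = 0.7181
Stable ⇔ ρ < 1: YES
Spare capacity = cμ − λ = 14.58 − 10.47 = 4.11/hr

Final: ρ = 0.7181; stable; margin = 4.11/hr


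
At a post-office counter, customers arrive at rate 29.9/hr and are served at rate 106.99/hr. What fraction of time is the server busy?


ρ = λ/μ = 29.9/106.99 = 0.2795

Final: 0.2795


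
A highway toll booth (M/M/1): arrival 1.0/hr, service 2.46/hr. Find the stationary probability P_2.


ρ = 1.0/2.46 = 0.4065
P_n = (1−ρ)·ρ^n = (1 − 0.4065)·0.4065^2 = 0.5935·0.165246 = 0.098073

Final: 0.098073


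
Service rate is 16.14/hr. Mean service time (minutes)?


Mean service time = 1/μ = 1/16.14 hour = 0.06196 hour
In minutes: 0.06196 × 60 = 3.7175 min

Final: 3.7175 min


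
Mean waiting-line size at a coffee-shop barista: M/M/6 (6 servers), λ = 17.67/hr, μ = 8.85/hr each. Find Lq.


a = λ/μ = 1.9966; ρ = a/6 = 0.3328
P₀ = 0.135596
Lq = P₀·a^c·ρ / (c!·(1−ρ)²) = 0.135596·63.35190·0.3328/(720·0.44520)
= 0.008918

Final: 0.008918


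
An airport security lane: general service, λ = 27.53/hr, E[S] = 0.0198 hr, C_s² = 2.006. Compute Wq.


ρ = λ·E[S] = 27.53·0.0198 = 0.5451
E[S²] = E[S]²(1+C_s²) = 0.0198²·(1+2.006) = 0.001178
Wq = λ·E[S²]/(2(1−ρ)) = 27.53·0.001178/(2·0.4549) = 0.03566 hr

Final: 0.03566 hr


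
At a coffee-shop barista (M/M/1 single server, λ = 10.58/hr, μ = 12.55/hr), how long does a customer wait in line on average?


ρ = 10.58/12.55 = 0.8430
Wq = ρ/(μ−λ) = 0.8430/(12.55 − 10.58) = 0.8430/1.97 = 0.4279 hr

Final: 0.4279 hr


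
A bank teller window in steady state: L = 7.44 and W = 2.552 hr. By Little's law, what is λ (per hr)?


λ = L/W = 7.44/2.552 = 2.9154 /hr

Final: 2.9154 /hr


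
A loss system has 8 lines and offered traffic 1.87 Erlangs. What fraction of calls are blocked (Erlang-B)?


B(c,a) = (a^c/c!) / Σ_{k=0}^{c} a^k/k!
a^8/8! = 0.003709
Σ terms (k=0..8): 1.00000 + 1.87000 + 1.74845 + 1.08987 + 0.50951 + 0.19056 + 0.05939 + 0.01587 + 0.003709 = 6.487353
B = 0.003709/6.487353 = 0.0005717

Final: 0.0005717


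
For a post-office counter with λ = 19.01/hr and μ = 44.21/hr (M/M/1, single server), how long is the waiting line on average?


ρ = 19.01/44.21 = 0.4300
Lq = ρ²/(1−ρ) = 0.1849/0.5700 = 0.3244

Final: 0.3244


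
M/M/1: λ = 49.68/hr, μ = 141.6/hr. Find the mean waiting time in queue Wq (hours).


ρ = 49.68/141.6 = 0.3508
Wq = ρ/(μ−λ) = 0.3508/(141.6 − 49.68) = 0.3508/91.92 = 0.003817 hr

Final: 0.003817 hr


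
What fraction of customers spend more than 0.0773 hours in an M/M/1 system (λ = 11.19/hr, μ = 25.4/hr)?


W ~ Exponential(μ−λ) for M/M/1.
μ − λ = 25.4 − 11.19 = 14.2100
P(W > t) = e^{−(μ−λ)t} = e^{−1.0984} = 0.333393

Final: 0.333393


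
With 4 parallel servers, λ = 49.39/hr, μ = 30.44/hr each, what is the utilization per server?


ρ = λ/(cμ) = 49.39/(4·30.44) = 49.39/121.76 = 0.4056

Final: 0.4056


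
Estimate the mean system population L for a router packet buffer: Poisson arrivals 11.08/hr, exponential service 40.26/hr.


ρ = λ/μ = 11.08/40.26 = 0.2752
L = ρ/(1−ρ) = 0.2752/(1 − 0.2752) = 0.2752/0.7248 = 0.3797

Final: 0.3797


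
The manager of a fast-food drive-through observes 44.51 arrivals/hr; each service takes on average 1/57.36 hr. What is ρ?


ρ = λ/μ = 44.51/57.36 = 0.7760

Final: 0.7760


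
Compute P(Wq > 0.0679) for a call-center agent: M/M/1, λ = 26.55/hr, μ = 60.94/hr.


ρ = 26.55/60.94 = 0.4357
P(Wq > t) = ρ·e^{−(μ−λ)t} = 0.4357·e^{−2.3351}
= 0.4357·0.096803 = 0.042174

Final: 0.042174


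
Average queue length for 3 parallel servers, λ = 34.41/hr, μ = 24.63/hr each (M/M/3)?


a = λ/μ = 1.3971; ρ = a/3 = 0.4657
P₀ = 0.236766
Lq = P₀·a^c·ρ / (c!·(1−ρ)²) = 0.236766·2.72685·0.4657/(6·0.28548)
= 0.17553

Final: 0.17553


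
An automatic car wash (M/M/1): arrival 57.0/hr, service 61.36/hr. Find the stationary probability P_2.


ρ = 57.0/61.36 = 0.9289
P_n = (1−ρ)·ρ^n = (1 − 0.9289)·0.9289^2 = 0.07106·0.862937 = 0.061317

Final: 0.061317


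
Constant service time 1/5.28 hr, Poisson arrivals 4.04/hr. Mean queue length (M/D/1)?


ρ = 4.04/5.28 = 0.7652
M/D/1: Lq = ρ²/(2(1−ρ)) = 0.5855/(2·0.2348) = 1.24646

Final: 1.24646


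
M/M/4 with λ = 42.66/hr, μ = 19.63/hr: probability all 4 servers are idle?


a = λ/μ = 42.66/19.63 = 2.1732; ρ = a/c = 0.5433
Σ_{k=0}^{3} a^k/k! (terms k=0..3) = 1.00000 + 2.17320 + 2.36141 + 1.71061 = 7.24522
Tail: a^4/(4!(1−ρ)) = 22.30500/(24·0.4567) = 2.03498
P₀ = 1/(7.24522 + 2.03498) = 1/9.28020 = 0.107756

Final: 0.107756


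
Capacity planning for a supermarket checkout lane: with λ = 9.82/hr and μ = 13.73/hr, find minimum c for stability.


Stability requires cμ > λ ⇔ c > λ/μ.
λ/μ = 9.82/13.73 = 0.7152
Minimum integer c = ⌊0.7152⌋ + 1 = 1
Check: 1·13.73 = 13.73 > 9.82, while 0·13.73 = 0.00 ≤ 9.82

Final: 1 servers


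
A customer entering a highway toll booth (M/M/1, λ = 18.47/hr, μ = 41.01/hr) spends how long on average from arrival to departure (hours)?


W = 1/(μ−λ) = 1/(41.01 − 18.47) = 1/22.54 = 0.04437 hr

Final: 0.04437 hr


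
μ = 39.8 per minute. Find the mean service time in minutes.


Mean service time = 1/μ = 1/39.8 minute = 0.02513 minute
In minutes: 0.02513 × 1 = 0.02513 min

Final: 0.02513 min


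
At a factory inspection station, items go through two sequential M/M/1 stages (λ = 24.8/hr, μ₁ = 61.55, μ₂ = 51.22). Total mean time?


Each node sees arrival rate λ = 24.8/hr (tandem ⇒ throughput preserved).
W₁ = 1/(μ₁−λ) = 1/(61.55−24.8) = 0.02721 hr
W₂ = 1/(μ₂−λ) = 1/(51.22−24.8) = 0.03785 hr
W_total = W₁ + W₂ = 0.02721 + 0.03785 = 0.06506 hr

Final: 0.06506 hr


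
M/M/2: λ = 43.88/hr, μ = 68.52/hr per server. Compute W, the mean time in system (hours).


a = 0.6404; ρ = 0.3202; P₀ = 0.514924
Lq = P₀·a^c·ρ/(c!(1−ρ)²) = 0.07316
Wq = Lq/λ = 0.07316/43.88 = 0.001667 hr
W = Wq + 1/μ = 0.001667 + 0.01459 = 0.01626 hr

Final: 0.01626 hr


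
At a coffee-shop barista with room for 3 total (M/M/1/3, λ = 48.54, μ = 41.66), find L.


ρ = 48.54/41.66 = 1.1651
L = ρ[1 − (K+1)ρ^K + Kρ^(K+1)] / [(1−ρ)(1−ρ^(K+1))]
Numerator: 1.1651·(1 − 4·1.581763 + 3·1.842986) = 0.235248
Denominator: (-0.1651)·(-0.842986) = 0.139216
L = 0.235248/0.139216 = 1.6898

Final: 1.6898


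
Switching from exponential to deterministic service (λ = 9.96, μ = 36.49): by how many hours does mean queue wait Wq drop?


ρ = 9.96/36.49 = 0.2730
Wq(M/M/1) = ρ/(μ−λ) = 0.2730/26.53 = 0.01029 hr
Wq(M/D/1) = ρ/(2(μ−λ)) = 0.005144 hr
Savings = 0.01029 − 0.005144 = 0.005144 hr

Final: 0.005144 hr


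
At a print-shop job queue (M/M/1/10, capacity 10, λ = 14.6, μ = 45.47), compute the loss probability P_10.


ρ = λ/μ = 14.6/45.47 = 0.3211
P_K = (1−ρ)ρ^K/(1−ρ^(K+1)) = (0.6789·0.00001165)/(1 − 0.000003740)
= 0.000007908/0.999996 = 0.000007908

Final: 0.000007908


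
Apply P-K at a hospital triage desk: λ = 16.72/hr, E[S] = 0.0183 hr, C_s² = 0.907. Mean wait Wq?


ρ = λ·E[S] = 16.72·0.0183 = 0.3060
E[S²] = E[S]²(1+C_s²) = 0.0183²·(1+0.907) = 0.0006386
Wq = λ·E[S²]/(2(1−ρ)) = 16.72·0.0006386/(2·0.6940) = 0.007693 hr

Final: 0.007693 hr


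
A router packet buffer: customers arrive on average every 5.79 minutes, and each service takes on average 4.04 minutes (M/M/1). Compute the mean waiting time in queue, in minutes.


λ = 60/5.79 = 10.3627 /hr
μ = 60/4.04 = 14.8515 /hr
ρ = λ/μ = 10.3627/14.8515 = 0.6978
Wq = ρ/(μ−λ) = 0.6978/(14.8515−10.3627) = 0.15544 hr
In minutes: 0.15544·60 = 9.327 min

Final: 9.327 min


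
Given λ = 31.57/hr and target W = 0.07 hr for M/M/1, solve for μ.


W = 1/(μ−λ) ⇒ μ − λ = 1/W = 1/0.07 = 14.2857
μ = λ + 1/W = 31.57 + 14.2857 = 45.8557 per hr

Final: 45.8557 /hr


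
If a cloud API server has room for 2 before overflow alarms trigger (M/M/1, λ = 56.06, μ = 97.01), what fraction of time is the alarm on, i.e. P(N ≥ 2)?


ρ = 56.06/97.01 = 0.5779
P(N ≥ n) = ρ^n = 0.5779^2 = 0.333944

Final: 0.333944


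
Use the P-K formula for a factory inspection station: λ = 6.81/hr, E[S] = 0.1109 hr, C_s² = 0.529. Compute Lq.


ρ = λ·E[S] = 6.81·0.1109 = 0.7552
Lq = ρ²(1+C_s²)/(2(1−ρ)) = 0.5704·(1+0.529)/(2·0.2448)
= 0.5704·1.5290/0.4895 = 1.78145

Final: 1.78145


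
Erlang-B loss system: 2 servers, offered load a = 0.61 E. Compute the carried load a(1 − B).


B(2,0.61) = 0.103588 (Erlang-B)
Carried load = a(1 − B) = 0.61·(1 − 0.103588) = 0.61·0.896412 = 0.5468 E

Final: 0.5468 Erlangs


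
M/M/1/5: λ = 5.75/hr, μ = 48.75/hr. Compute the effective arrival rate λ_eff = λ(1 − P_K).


ρ = 0.1179; P_K = (1−ρ)ρ^5/(1−ρ^6) = 0.00002014
λ_eff = λ(1 − P_K) = 5.75·(1 − 0.00002014) = 5.75·0.999980 = 5.7499 /hr

Final: 5.7499 /hr


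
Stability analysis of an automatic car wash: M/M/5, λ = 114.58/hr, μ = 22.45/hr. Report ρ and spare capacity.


Total capacity cμ = 5·22.45 = 112.25/hr
ρ = λ/(cμ) = 114.58/112.25 = 1.0208
Stable ⇔ ρ < 1: NO
Spare capacity = cμ − λ = 112.25 − 114.58 = -2.33/hr

Final: ρ = 1.0208; unstable; margin = -2.33/hr


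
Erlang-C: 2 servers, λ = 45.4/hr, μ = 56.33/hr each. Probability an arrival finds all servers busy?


a = λ/μ = 0.8060; ρ = a/2 = 0.4030
P₀ = 0.425535 (from M/M/c formula)
C(c,a) = [a^c/(c!(1−ρ))]·P₀ = [0.64958/(2·0.5970)]·0.425535
= 0.54402·0.425535 = 0.231499

Final: 0.231499


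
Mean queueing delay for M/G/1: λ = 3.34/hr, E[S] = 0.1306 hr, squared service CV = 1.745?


ρ = λ·E[S] = 3.34·0.1306 = 0.4362
E[S²] = E[S]²(1+C_s²) = 0.1306²·(1+1.745) = 0.046820
Wq = λ·E[S²]/(2(1−ρ)) = 3.34·0.046820/(2·0.5638) = 0.13868 hr

Final: 0.13868 hr


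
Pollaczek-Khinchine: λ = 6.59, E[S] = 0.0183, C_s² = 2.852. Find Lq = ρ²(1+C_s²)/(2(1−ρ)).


ρ = λ·E[S] = 6.59·0.0183 = 0.1206
Lq = ρ²(1+C_s²)/(2(1−ρ)) = 0.01454·(1+2.852)/(2·0.8794)
= 0.01454·3.8520/1.7588 = 0.03185

Final: 0.03185


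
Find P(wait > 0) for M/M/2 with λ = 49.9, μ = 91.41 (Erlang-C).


a = λ/μ = 0.5459; ρ = a/2 = 0.2729
P₀ = 0.571158 (from M/M/c formula)
C(c,a) = [a^c/(c!(1−ρ))]·P₀ = [0.29800/(2·0.7271)]·0.571158
= 0.20494·0.571158 = 0.117051

Final: 0.117051


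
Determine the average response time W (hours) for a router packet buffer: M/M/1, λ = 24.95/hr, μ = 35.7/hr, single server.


W = 1/(μ−λ) = 1/(35.7 − 24.95) = 1/10.75 = 0.09302 hr

Final: 0.09302 hr


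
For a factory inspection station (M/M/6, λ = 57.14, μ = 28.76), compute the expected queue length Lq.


a = λ/μ = 1.9868; ρ = a/6 = 0.3311
P₀ = 0.136941
Lq = P₀·a^c·ρ / (c!·(1−ρ)²) = 0.136941·61.50467·0.3311/(720·0.44739)
= 0.008658

Final: 0.008658


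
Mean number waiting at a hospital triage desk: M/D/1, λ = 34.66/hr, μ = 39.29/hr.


ρ = 34.66/39.29 = 0.8822
M/D/1: Lq = ρ²/(2(1−ρ)) = 0.7782/(2·0.1178) = 3.30190

Final: 3.30190


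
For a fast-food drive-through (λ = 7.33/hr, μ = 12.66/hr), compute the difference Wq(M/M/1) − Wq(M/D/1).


ρ = 7.33/12.66 = 0.5790
Wq(M/M/1) = ρ/(μ−λ) = 0.5790/5.33 = 0.10863 hr
Wq(M/D/1) = ρ/(2(μ−λ)) = 0.05431 hr
Savings = 0.10863 − 0.05431 = 0.05431 hr

Final: 0.05431 hr


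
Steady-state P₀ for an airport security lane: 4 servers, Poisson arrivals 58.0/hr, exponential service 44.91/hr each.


a = λ/μ = 58.0/44.91 = 1.2915; ρ = a/c = 0.3229
Σ_{k=0}^{3} a^k/k! (terms k=0..3) = 1.00000 + 1.29147 + 0.83395 + 0.35901 = 3.48443
Tail: a^4/(4!(1−ρ)) = 2.78189/(24·0.6771) = 0.17118
P₀ = 1/(3.48443 + 0.17118) = 1/3.65561 = 0.273552

Final: 0.273552


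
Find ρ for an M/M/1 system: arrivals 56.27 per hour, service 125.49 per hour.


ρ = λ/μ = 56.27/125.49 = 0.4484

Final: 0.4484


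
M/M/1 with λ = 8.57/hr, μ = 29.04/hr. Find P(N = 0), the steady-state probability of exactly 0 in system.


ρ = 8.57/29.04 = 0.2951
P_n = (1−ρ)·ρ^n = (1 − 0.2951)·0.2951^0 = 0.7049·1.000000 = 0.704890

Final: 0.704890


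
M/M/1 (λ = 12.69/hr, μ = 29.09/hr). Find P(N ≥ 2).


ρ = 12.69/29.09 = 0.4362
P(N ≥ n) = ρ^n = 0.4362^2 = 0.190299

Final: 0.190299


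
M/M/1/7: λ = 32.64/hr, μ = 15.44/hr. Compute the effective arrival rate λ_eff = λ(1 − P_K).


ρ = 2.1140; P_K = (1−ρ)ρ^7/(1−ρ^8) = 0.528285
λ_eff = λ(1 − P_K) = 32.64·(1 − 0.528285) = 32.64·0.471715 = 15.3968 /hr

Final: 15.3968 /hr


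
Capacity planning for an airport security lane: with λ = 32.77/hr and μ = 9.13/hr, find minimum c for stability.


Stability requires cμ > λ ⇔ c > λ/μ.
λ/μ = 32.77/9.13 = 3.5893
Minimum integer c = ⌊3.5893⌋ + 1 = 4
Check: 4·9.13 = 36.52 > 32.77, while 3·9.13 = 27.39 ≤ 32.77

Final: 4 servers


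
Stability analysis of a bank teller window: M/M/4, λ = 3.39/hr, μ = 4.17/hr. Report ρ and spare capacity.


Total capacity cμ = 4·4.17 = 16.68/hr
ρ = λ/(cμ) = 3.39/16.68 = 0.2032
Stable ⇔ ρ < 1: YES
Spare capacity = cμ − λ = 16.68 − 3.39 = 13.29/hr

Final: ρ = 0.2032; stable; margin = 13.29/hr


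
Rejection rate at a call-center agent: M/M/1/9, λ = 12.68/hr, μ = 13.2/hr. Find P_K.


ρ = λ/μ = 12.68/13.2 = 0.9606
P_K = (1−ρ)ρ^K/(1−ρ^(K+1)) = (0.03939·0.696479)/(1 − 0.669042)
= 0.027437/0.330958 = 0.082902

Final: 0.082902


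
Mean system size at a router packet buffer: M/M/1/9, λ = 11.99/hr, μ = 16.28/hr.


ρ = 11.99/16.28 = 0.7365
L = ρ[1 − (K+1)ρ^K + Kρ^(K+1)] / [(1−ρ)(1−ρ^(K+1))]
Numerator: 0.7365·(1 − 10·0.063750 + 9·0.046951) = 0.578184
Denominator: (0.2635)·(0.953049) = 0.251141
L = 0.578184/0.251141 = 2.3022

Final: 2.3022


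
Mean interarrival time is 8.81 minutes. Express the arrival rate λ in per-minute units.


λ = 1/(interarrival time) in consistent units.
1 minute = 1 min, so λ = 1/8.81 = 0.1135 per minute

Final: 0.1135 /min


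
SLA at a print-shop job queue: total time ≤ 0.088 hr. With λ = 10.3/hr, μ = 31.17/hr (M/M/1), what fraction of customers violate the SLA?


W ~ Exponential(μ−λ) for M/M/1.
μ − λ = 31.17 − 10.3 = 20.8700
P(W > t) = e^{−(μ−λ)t} = e^{−1.8366} = 0.159365

Final: 0.159365


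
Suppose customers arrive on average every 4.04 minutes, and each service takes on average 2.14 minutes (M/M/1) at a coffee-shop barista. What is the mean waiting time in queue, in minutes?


λ = 60/4.04 = 14.8515 /hr
μ = 60/2.14 = 28.0374 /hr
ρ = λ/μ = 14.8515/28.0374 = 0.5297
Wq = ρ/(μ−λ) = 0.5297/(28.0374−14.8515) = 0.04017 hr
In minutes: 0.04017·60 = 2.410 min

Final: 2.410 min


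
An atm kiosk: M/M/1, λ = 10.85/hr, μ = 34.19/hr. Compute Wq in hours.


ρ = 10.85/34.19 = 0.3173
Wq = ρ/(μ−λ) = 0.3173/(34.19 − 10.85) = 0.3173/23.34 = 0.01360 hr

Final: 0.01360 hr


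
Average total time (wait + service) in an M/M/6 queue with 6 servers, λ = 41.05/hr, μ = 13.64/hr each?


a = 3.0095; ρ = 0.5016; P₀ = 0.048480
Lq = P₀·a^c·ρ/(c!(1−ρ)²) = 0.10102
Wq = Lq/λ = 0.10102/41.05 = 0.002461 hr
W = Wq + 1/μ = 0.002461 + 0.07331 = 0.07577 hr

Final: 0.07577 hr


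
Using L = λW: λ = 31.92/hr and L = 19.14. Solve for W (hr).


W = L/λ = 19.14/31.92 = 0.5996 hr

Final: 0.5996 hr


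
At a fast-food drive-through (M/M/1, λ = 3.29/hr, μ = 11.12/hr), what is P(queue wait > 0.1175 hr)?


ρ = 3.29/11.12 = 0.2959
P(Wq > t) = ρ·e^{−(μ−λ)t} = 0.2959·e^{−0.9200}
= 0.2959·0.398509 = 0.117904

Final: 0.117904


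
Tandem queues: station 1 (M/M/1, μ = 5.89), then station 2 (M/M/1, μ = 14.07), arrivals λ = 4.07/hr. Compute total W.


Each node sees arrival rate λ = 4.07/hr (tandem ⇒ throughput preserved).
W₁ = 1/(μ₁−λ) = 1/(5.89−4.07) = 0.54945 hr
W₂ = 1/(μ₂−λ) = 1/(14.07−4.07) = 0.10000 hr
W_total = W₁ + W₂ = 0.54945 + 0.10000 = 0.64945 hr

Final: 0.64945 hr


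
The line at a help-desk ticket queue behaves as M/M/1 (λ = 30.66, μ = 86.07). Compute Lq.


ρ = 30.66/86.07 = 0.3562
Lq = ρ²/(1−ρ) = 0.1269/0.6438 = 0.1971

Final: 0.1971


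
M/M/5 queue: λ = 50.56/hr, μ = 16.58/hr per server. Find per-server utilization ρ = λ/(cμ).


ρ = λ/(cμ) = 50.56/(5·16.58) = 50.56/82.90 = 0.6099

Final: 0.6099


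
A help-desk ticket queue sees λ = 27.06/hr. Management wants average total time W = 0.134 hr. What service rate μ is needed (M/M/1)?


W = 1/(μ−λ) ⇒ μ − λ = 1/W = 1/0.134 = 7.4627
μ = λ + 1/W = 27.06 + 7.4627 = 34.5227 per hr

Final: 34.5227 /hr


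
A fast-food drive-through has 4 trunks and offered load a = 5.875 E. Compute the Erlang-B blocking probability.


B(c,a) = (a^c/c!) / Σ_{k=0}^{c} a^k/k!
a^4/4! = 49.638682
Σ terms (k=0..4): 1.00000 + 5.87500 + 17.25781 + 33.79655 + 49.63868 = 107.568044
B = 49.638682/107.568044 = 0.461463

Final: 0.461463


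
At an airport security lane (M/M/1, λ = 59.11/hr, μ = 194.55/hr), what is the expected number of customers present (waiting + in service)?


ρ = λ/μ = 59.11/194.55 = 0.3038
L = ρ/(1−ρ) = 0.3038/(1 − 0.3038) = 0.3038/0.6962 = 0.4364

Final: 0.4364


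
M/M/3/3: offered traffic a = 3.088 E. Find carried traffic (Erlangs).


B(3,3.088) = 0.356573 (Erlang-B)
Carried load = a(1 − B) = 3.088·(1 − 0.356573) = 3.088·0.643427 = 1.9869 E

Final: 1.9869 Erlangs


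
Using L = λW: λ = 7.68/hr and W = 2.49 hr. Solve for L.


L = λW = 7.68·2.49 = 19.1232

Final: 19.1232


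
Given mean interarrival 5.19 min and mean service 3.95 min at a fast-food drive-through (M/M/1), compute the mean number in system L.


λ = 60/5.19 = 11.5607 /hr
μ = 60/3.95 = 15.1899 /hr
ρ = λ/μ = 11.5607/15.1899 = 0.7611
L = ρ/(1−ρ) = 0.7611/0.2389 = 3.1855

Final: 3.1855


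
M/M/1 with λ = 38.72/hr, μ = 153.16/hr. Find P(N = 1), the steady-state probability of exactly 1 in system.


ρ = 38.72/153.16 = 0.2528
P_n = (1−ρ)·ρ^n = (1 − 0.2528)·0.2528^1 = 0.7472·0.252808 = 0.188896

Final: 0.188896


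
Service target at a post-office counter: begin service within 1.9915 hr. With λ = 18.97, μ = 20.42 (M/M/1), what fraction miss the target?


ρ = 18.97/20.42 = 0.9290
P(Wq > t) = ρ·e^{−(μ−λ)t} = 0.9290·e^{−2.8877}
= 0.9290·0.055706 = 0.051750

Final: 0.051750


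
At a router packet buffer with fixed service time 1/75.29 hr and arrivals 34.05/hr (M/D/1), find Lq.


ρ = 34.05/75.29 = 0.4523
M/D/1: Lq = ρ²/(2(1−ρ)) = 0.2045/(2·0.5477) = 0.18670

Final: 0.18670


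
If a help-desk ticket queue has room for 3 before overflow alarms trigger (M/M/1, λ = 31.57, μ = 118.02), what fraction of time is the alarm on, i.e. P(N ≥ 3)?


ρ = 31.57/118.02 = 0.2675
P(N ≥ n) = ρ^n = 0.2675^3 = 0.019141

Final: 0.019141


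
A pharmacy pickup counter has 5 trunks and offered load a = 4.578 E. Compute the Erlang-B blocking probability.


B(c,a) = (a^c/c!) / Σ_{k=0}^{c} a^k/k!
a^5/5! = 16.757055
Σ terms (k=0..5): 1.00000 + 4.57800 + 10.47904 + 15.99102 + 18.30172 + 16.75706 = 67.106835
B = 16.757055/67.106835 = 0.249707

Final: 0.249707


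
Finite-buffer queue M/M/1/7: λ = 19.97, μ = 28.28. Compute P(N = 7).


ρ = λ/μ = 19.97/28.28 = 0.7062
P_K = (1−ρ)ρ^K/(1−ρ^(K+1)) = (0.2938·0.087557)/(1 − 0.061829)
= 0.025728/0.938171 = 0.027424

Final: 0.027424


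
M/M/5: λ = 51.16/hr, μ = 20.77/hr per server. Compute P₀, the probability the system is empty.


a = λ/μ = 51.16/20.77 = 2.4632; ρ = a/c = 0.4926
Σ_{k=0}^{4} a^k/k! (terms k=0..4) = 1.00000 + 2.46317 + 3.03360 + 2.49075 + 1.53379 = 10.52131
Tail: a^5/(5!(1−ρ)) = 90.67137/(120·0.5074) = 1.48925
P₀ = 1/(10.52131 + 1.48925) = 1/12.01056 = 0.083260

Final: 0.083260


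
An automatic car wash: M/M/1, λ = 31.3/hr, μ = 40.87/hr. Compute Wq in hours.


ρ = 31.3/40.87 = 0.7658
Wq = ρ/(μ−λ) = 0.7658/(40.87 − 31.3) = 0.7658/9.57 = 0.08003 hr

Final: 0.08003 hr


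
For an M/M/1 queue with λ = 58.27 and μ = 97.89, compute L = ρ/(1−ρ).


ρ = λ/μ = 58.27/97.89 = 0.5953
L = ρ/(1−ρ) = 0.5953/(1 − 0.5953) = 0.5953/0.4047 = 1.4707

Final: 1.4707


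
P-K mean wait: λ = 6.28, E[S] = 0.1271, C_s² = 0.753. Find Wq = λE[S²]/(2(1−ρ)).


ρ = λ·E[S] = 6.28·0.1271 = 0.7982
E[S²] = E[S]²(1+C_s²) = 0.1271²·(1+0.753) = 0.028319
Wq = λ·E[S²]/(2(1−ρ)) = 6.28·0.028319/(2·0.2018) = 0.44061 hr

Final: 0.44061 hr


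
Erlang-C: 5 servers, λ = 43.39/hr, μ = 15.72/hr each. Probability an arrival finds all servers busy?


a = λ/μ = 2.7602; ρ = a/5 = 0.5520
P₀ = 0.060705 (from M/M/c formula)
C(c,a) = [a^c/(c!(1−ρ))]·P₀ = [160.20850/(120·0.4480)]·0.060705
= 2.98031·0.060705 = 0.180921

Final: 0.180921


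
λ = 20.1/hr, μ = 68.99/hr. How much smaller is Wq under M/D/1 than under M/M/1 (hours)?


ρ = 20.1/68.99 = 0.2913
Wq(M/M/1) = ρ/(μ−λ) = 0.2913/48.89 = 0.005959 hr
Wq(M/D/1) = ρ/(2(μ−λ)) = 0.002980 hr
Savings = 0.005959 − 0.002980 = 0.002980 hr

Final: 0.002980 hr


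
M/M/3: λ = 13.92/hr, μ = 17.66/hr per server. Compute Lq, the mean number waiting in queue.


a = λ/μ = 0.7882; ρ = a/3 = 0.2627
P₀ = 0.452576
Lq = P₀·a^c·ρ / (c!·(1−ρ)²) = 0.452576·0.48972·0.2627/(6·0.54355)
= 0.01786

Final: 0.01786


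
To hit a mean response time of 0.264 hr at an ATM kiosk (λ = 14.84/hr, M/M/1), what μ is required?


W = 1/(μ−λ) ⇒ μ − λ = 1/W = 1/0.264 = 3.7879
μ = λ + 1/W = 14.84 + 3.7879 = 18.6279 per hr

Final: 18.6279 /hr


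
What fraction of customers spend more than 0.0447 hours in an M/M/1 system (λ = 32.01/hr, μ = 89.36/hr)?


W ~ Exponential(μ−λ) for M/M/1.
μ − λ = 89.36 − 32.01 = 57.3500
P(W > t) = e^{−(μ−λ)t} = e^{−2.5635} = 0.077031

Final: 0.077031


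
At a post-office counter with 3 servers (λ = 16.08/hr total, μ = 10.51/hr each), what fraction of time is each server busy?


ρ = λ/(cμ) = 16.08/(3·10.51) = 16.08/31.53 = 0.5100

Final: 0.5100


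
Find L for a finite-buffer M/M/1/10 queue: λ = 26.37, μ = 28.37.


ρ = 26.37/28.37 = 0.9295
L = ρ[1 − (K+1)ρ^K + Kρ^(K+1)] / [(1−ρ)(1−ρ^(K+1))]
Numerator: 0.9295·(1 − 11·0.481402 + 10·0.447465) = 0.166589
Denominator: (0.07050)·(0.552535) = 0.038952
L = 0.166589/0.038952 = 4.2768

Final: 4.2768


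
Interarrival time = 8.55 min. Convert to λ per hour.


λ = 1/(interarrival time) in consistent units.
1 hour = 60 min, so λ = 60/8.55 = 7.0175 per hour

Final: 7.0175 /hr


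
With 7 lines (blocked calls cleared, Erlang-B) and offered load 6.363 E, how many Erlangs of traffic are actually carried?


B(7,6.363) = 0.208572 (Erlang-B)
Carried load = a(1 − B) = 6.363·(1 − 0.208572) = 6.363·0.791428 = 5.0359 E

Final: 5.0359 Erlangs


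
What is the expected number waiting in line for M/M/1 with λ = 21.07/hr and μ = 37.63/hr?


ρ = 21.07/37.63 = 0.5599
Lq = ρ²/(1−ρ) = 0.3135/0.4401 = 0.7124

Final: 0.7124


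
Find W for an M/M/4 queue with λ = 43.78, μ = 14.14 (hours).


a = 3.0962; ρ = 0.7740; P₀ = 0.032486
Lq = P₀·a^c·ρ/(c!(1−ρ)²) = 1.88588
Wq = Lq/λ = 1.88588/43.78 = 0.04308 hr
W = Wq + 1/μ = 0.04308 + 0.07072 = 0.11380 hr

Final: 0.11380 hr


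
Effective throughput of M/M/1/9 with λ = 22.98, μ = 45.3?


ρ = 0.5073; P_K = (1−ρ)ρ^9/(1−ρ^10) = 0.001097
λ_eff = λ(1 − P_K) = 22.98·(1 − 0.001097) = 22.98·0.998903 = 22.9548 /hr

Final: 22.9548 /hr


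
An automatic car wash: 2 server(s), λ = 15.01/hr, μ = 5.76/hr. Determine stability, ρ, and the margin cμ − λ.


Total capacity cμ = 2·5.76 = 11.52/hr
ρ = λ/(cμ) = 15.01/11.52 = 1.3030
Stable ⇔ ρ < 1: NO
Spare capacity = cμ − λ = 11.52 − 15.01 = -3.49/hr

Final: ρ = 1.3030; unstable; margin = -3.49/hr


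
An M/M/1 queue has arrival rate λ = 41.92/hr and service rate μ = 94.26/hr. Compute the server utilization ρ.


ρ = λ/μ = 41.92/94.26 = 0.4447

Final: 0.4447


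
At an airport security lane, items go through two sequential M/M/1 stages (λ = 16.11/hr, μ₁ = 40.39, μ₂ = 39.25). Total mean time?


Each node sees arrival rate λ = 16.11/hr (tandem ⇒ throughput preserved).
W₁ = 1/(μ₁−λ) = 1/(40.39−16.11) = 0.04119 hr
W₂ = 1/(μ₂−λ) = 1/(39.25−16.11) = 0.04322 hr
W_total = W₁ + W₂ = 0.04119 + 0.04322 = 0.08440 hr

Final: 0.08440 hr


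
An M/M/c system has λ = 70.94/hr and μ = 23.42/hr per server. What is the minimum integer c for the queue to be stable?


Stability requires cμ > λ ⇔ c > λ/μ.
λ/μ = 70.94/23.42 = 3.0290
Minimum integer c = ⌊3.0290⌋ + 1 = 4
Check: 4·23.42 = 93.68 > 70.94, while 3·23.42 = 70.26 ≤ 70.94

Final: 4 servers


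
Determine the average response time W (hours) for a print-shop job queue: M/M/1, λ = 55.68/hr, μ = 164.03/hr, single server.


W = 1/(μ−λ) = 1/(164.03 − 55.68) = 1/108.35 = 0.009229 hr

Final: 0.009229 hr


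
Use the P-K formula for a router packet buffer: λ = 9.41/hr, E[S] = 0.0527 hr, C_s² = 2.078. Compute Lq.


ρ = λ·E[S] = 9.41·0.0527 = 0.4959
Lq = ρ²(1+C_s²)/(2(1−ρ)) = 0.2459·(1+2.078)/(2·0.5041)
= 0.2459·3.0780/1.0082 = 0.75081

Final: 0.75081
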